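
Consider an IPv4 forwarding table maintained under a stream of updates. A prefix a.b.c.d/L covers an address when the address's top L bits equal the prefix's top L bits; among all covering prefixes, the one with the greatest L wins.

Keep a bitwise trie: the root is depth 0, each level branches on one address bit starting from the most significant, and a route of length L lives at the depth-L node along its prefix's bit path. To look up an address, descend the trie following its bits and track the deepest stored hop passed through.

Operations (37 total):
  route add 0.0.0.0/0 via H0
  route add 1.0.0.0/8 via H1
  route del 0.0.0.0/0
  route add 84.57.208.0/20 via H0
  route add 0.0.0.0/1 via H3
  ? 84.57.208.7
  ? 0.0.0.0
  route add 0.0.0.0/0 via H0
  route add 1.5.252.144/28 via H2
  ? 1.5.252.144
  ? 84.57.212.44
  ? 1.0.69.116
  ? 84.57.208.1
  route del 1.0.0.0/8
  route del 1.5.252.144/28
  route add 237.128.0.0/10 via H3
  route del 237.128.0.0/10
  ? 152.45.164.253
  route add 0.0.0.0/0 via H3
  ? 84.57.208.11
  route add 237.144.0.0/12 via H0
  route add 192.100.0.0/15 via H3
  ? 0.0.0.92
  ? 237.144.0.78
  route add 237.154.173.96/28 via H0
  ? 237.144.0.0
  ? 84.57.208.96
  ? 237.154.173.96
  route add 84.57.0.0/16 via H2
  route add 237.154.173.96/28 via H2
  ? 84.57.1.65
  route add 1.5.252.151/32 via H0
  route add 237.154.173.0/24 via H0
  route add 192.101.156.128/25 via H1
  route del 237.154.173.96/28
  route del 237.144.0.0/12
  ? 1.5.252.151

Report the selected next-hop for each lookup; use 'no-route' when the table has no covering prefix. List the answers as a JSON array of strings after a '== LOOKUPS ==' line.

Trace:
  add 0.0.0.0/0 -> H0 at depth 0
  add 1.0.0.0/8 -> H1 at depth 8
  del 0.0.0.0/0 (clear depth 0)
  add 84.57.208.0/20 -> H0 at depth 20
  add 0.0.0.0/1 -> H3 at depth 1
  ? 84.57.208.7  path d0:-→d1:H3→d2:-→d3:-→d4:-→d5:-→d6:-→d7:-→d8:-→d9:-→d10:-→d11:-→d12:-→d13:-→d14:-→d15:-→d16:-→d17:-→d18:-→d19:-→d20:H0  best=H0
  ? 0.0.0.0  path d0:-→d1:H3→d2:-→d3:-→d4:-→d5:-→d6:-→d7:-  best=H3
  add 0.0.0.0/0 -> H0 at depth 0
  add 1.5.252.144/28 -> H2 at depth 28
  ? 1.5.252.144  path d0:H0→d1:H3→d2:-→d3:-→d4:-→d5:-→d6:-→d7:-→d8:H1→d9:-→d10:-→d11:-→d12:-→d13:-→d14:-→d15:-→d16:-→d17:-→d18:-→d19:-→d20:-→d21:-→d22:-→d23:-→d24:-→d25:-→d26:-→d27:-→d28:H2  best=H2
  ? 84.57.212.44  path d0:H0→d1:H3→d2:-→d3:-→d4:-→d5:-→d6:-→d7:-→d8:-→d9:-→d10:-→d11:-→d12:-→d13:-→d14:-→d15:-→d16:-→d17:-→d18:-→d19:-→d20:H0  best=H0
  ? 1.0.69.116  path d0:H0→d1:H3→d2:-→d3:-→d4:-→d5:-→d6:-→d7:-→d8:H1→d9:-→d10:-→d11:-→d12:-→d13:-  best=H1
  ? 84.57.208.1  path d0:H0→d1:H3→d2:-→d3:-→d4:-→d5:-→d6:-→d7:-→d8:-→d9:-→d10:-→d11:-→d12:-→d13:-→d14:-→d15:-→d16:-→d17:-→d18:-→d19:-→d20:H0  best=H0
  del 1.0.0.0/8 (clear depth 8)
  del 1.5.252.144/28 (clear depth 28)
  add 237.128.0.0/10 -> H3 at depth 10
  del 237.128.0.0/10 (clear depth 10)
  ? 152.45.164.253  path d0:H0→d1:-  best=H0
  add 0.0.0.0/0 -> H3 at depth 0
  ? 84.57.208.11  path d0:H3→d1:H3→d2:-→d3:-→d4:-→d5:-→d6:-→d7:-→d8:-→d9:-→d10:-→d11:-→d12:-→d13:-→d14:-→d15:-→d16:-→d17:-→d18:-→d19:-→d20:H0  best=H0
  add 237.144.0.0/12 -> H0 at depth 12
  add 192.100.0.0/15 -> H3 at depth 15
  ? 0.0.0.92  path d0:H3→d1:H3→d2:-→d3:-→d4:-→d5:-→d6:-→d7:-  best=H3
  ? 237.144.0.78  path d0:H3→d1:-→d2:-→d3:-→d4:-→d5:-→d6:-→d7:-→d8:-→d9:-→d10:-→d11:-→d12:H0  best=H0
  add 237.154.173.96/28 -> H0 at depth 28
  ? 237.144.0.0  path d0:H3→d1:-→d2:-→d3:-→d4:-→d5:-→d6:-→d7:-→d8:-→d9:-→d10:-→d11:-→d12:H0  best=H0
  ? 84.57.208.96  path d0:H3→d1:H3→d2:-→d3:-→d4:-→d5:-→d6:-→d7:-→d8:-→d9:-→d10:-→d11:-→d12:-→d13:-→d14:-→d15:-→d16:-→d17:-→d18:-→d19:-→d20:H0  best=H0
  ? 237.154.173.96  path d0:H3→d1:-→d2:-→d3:-→d4:-→d5:-→d6:-→d7:-→d8:-→d9:-→d10:-→d11:-→d12:H0→d13:-→d14:-→d15:-→d16:-→d17:-→d18:-→d19:-→d20:-→d21:-→d22:-→d23:-→d24:-→d25:-→d26:-→d27:-→d28:H0  best=H0
  add 84.57.0.0/16 -> H2 at depth 16
  add 237.154.173.96/28 -> H2 at depth 28
  ? 84.57.1.65  path d0:H3→d1:H3→d2:-→d3:-→d4:-→d5:-→d6:-→d7:-→d8:-→d9:-→d10:-→d11:-→d12:-→d13:-→d14:-→d15:-→d16:H2  best=H2
  add 1.5.252.151/32 -> H0 at depth 32
  add 237.154.173.0/24 -> H0 at depth 24
  add 192.101.156.128/25 -> H1 at depth 25
  del 237.154.173.96/28 (clear depth 28)
  del 237.144.0.0/12 (clear depth 12)
  ? 1.5.252.151  path d0:H3→d1:H3→d2:-→d3:-→d4:-→d5:-→d6:-→d7:-→d8:-→d9:-→d10:-→d11:-→d12:-→d13:-→d14:-→d15:-→d16:-→d17:-→d18:-→d19:-→d20:-→d21:-→d22:-→d23:-→d24:-→d25:-→d26:-→d27:-→d28:-→d29:-→d30:-→d31:-→d32:H0  best=H0

== LOOKUPS ==
["H0","H3","H2","H0","H1","H0","H0","H0","H3","H0","H0","H0","H0","H2","H0"]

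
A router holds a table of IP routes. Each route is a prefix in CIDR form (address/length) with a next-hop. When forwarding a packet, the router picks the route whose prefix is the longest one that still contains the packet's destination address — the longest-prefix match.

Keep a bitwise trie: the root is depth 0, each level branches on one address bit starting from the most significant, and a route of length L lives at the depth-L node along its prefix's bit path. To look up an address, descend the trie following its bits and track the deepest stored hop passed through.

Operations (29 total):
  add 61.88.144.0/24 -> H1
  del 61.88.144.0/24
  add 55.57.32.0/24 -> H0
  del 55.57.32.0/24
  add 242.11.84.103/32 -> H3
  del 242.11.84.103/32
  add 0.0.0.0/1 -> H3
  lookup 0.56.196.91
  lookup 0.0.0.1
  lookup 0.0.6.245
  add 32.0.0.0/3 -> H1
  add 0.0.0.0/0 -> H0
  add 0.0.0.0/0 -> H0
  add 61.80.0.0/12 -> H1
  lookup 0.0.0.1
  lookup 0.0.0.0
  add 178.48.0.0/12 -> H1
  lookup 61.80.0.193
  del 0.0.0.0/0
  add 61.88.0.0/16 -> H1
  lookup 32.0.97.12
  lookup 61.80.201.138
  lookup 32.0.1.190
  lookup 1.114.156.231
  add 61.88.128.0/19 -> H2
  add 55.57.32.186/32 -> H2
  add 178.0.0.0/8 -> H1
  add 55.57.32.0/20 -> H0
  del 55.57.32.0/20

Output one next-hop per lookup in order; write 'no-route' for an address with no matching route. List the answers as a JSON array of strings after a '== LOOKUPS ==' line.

Process each operation:
  + 61.88.144.0/24 (H1) depth=24
  del 61.88.144.0/24 (clear depth 24)
  + 55.57.32.0/24 (H0) depth=24
  del 55.57.32.0/24 (clear depth 24)
  + 242.11.84.103/32 (H3) depth=32
  del 242.11.84.103/32 (clear depth 32)
  + 0.0.0.0/1 (H3) depth=1
  lookup 0.56.196.91: bits 00 walk d0:-→d1:H3→d2:- -> H3
  lookup 0.0.0.1: bits 00 walk d0:-→d1:H3→d2:- -> H3
  lookup 0.0.6.245: bits 00 walk d0:-→d1:H3→d2:- -> H3
  + 32.0.0.0/3 (H1) depth=3
  + 0.0.0.0/0 (H0) depth=0
  + 0.0.0.0/0 (H0) depth=0
  + 61.80.0.0/12 (H1) depth=12
  lookup 0.0.0.1: bits 00 walk d0:H0→d1:H3→d2:- -> H3
  lookup 0.0.0.0: bits 00 walk d0:H0→d1:H3→d2:- -> H3
  + 178.48.0.0/12 (H1) depth=12
  lookup 61.80.0.193: bits 001111010101 walk d0:H0→d1:H3→d2:-→d3:H1→d4:-→d5:-→d6:-→d7:-→d8:-→d9:-→d10:-→d11:-→d12:H1 -> H1
  del 0.0.0.0/0 (clear depth 0)
  + 61.88.0.0/16 (H1) depth=16
  lookup 32.0.97.12: bits 001 walk d0:-→d1:H3→d2:-→d3:H1 -> H1
  lookup 61.80.201.138: bits 001111010101 walk d0:-→d1:H3→d2:-→d3:H1→d4:-→d5:-→d6:-→d7:-→d8:-→d9:-→d10:-→d11:-→d12:H1 -> H1
  lookup 32.0.1.190: bits 001 walk d0:-→d1:H3→d2:-→d3:H1 -> H1
  lookup 1.114.156.231: bits 00 walk d0:-→d1:H3→d2:- -> H3
  + 61.88.128.0/19 (H2) depth=19
  + 55.57.32.186/32 (H2) depth=32
  + 178.0.0.0/8 (H1) depth=8
  + 55.57.32.0/20 (H0) depth=20
  del 55.57.32.0/20 (clear depth 20)

== LOOKUPS ==
["H3","H3","H3","H3","H3","H1","H1","H1","H1","H3"]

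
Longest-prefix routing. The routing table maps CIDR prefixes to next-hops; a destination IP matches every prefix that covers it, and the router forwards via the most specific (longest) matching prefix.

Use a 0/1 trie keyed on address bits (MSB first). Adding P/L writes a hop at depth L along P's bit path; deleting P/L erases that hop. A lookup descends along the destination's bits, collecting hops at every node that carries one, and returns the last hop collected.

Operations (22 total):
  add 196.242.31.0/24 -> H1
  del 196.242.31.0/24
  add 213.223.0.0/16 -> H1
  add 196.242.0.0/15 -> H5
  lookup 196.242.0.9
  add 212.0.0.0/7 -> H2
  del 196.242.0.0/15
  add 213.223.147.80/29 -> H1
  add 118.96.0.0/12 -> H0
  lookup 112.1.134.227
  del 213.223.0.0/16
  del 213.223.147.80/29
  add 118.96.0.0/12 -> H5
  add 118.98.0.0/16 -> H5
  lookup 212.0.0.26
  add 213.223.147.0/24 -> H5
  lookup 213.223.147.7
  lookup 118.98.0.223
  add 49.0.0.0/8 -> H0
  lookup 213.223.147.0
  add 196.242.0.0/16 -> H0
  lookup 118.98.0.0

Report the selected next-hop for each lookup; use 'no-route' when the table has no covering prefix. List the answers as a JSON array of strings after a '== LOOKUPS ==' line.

Process each operation:
  + 196.242.31.0/24 (H1) depth=24
  - 196.242.31.0/24 clear@24
  + 213.223.0.0/16 (H1) depth=16
  + 196.242.0.0/15 (H5) depth=15
  Q 196.242.0.9: descend 1100010011110010000 ; hops seen [H5] ; pick H5
  + 212.0.0.0/7 (H2) depth=7
  - 196.242.0.0/15 clear@15
  + 213.223.147.80/29 (H1) depth=29
  + 118.96.0.0/12 (H0) depth=12
  Q 112.1.134.227: descend 01110 ; hops seen [∅] ; pick no-route
  - 213.223.0.0/16 clear@16
  - 213.223.147.80/29 clear@29
  + 118.96.0.0/12 (H5) depth=12
  + 118.98.0.0/16 (H5) depth=16
  Q 212.0.0.26: descend 1101010 ; hops seen [H2] ; pick H2
  + 213.223.147.0/24 (H5) depth=24
  Q 213.223.147.7: descend 1101010111011111100100110 ; hops seen [H2,H5] ; pick H5
  Q 118.98.0.223: descend 0111011001100010 ; hops seen [H5,H5] ; pick H5
  + 49.0.0.0/8 (H0) depth=8
  Q 213.223.147.0: descend 1101010111011111100100110 ; hops seen [H2,H5] ; pick H5
  + 196.242.0.0/16 (H0) depth=16
  Q 118.98.0.0: descend 0111011001100010 ; hops seen [H5,H5] ; pick H5

== LOOKUPS ==
["H5","no-route","H2","H5","H5","H5","H5"]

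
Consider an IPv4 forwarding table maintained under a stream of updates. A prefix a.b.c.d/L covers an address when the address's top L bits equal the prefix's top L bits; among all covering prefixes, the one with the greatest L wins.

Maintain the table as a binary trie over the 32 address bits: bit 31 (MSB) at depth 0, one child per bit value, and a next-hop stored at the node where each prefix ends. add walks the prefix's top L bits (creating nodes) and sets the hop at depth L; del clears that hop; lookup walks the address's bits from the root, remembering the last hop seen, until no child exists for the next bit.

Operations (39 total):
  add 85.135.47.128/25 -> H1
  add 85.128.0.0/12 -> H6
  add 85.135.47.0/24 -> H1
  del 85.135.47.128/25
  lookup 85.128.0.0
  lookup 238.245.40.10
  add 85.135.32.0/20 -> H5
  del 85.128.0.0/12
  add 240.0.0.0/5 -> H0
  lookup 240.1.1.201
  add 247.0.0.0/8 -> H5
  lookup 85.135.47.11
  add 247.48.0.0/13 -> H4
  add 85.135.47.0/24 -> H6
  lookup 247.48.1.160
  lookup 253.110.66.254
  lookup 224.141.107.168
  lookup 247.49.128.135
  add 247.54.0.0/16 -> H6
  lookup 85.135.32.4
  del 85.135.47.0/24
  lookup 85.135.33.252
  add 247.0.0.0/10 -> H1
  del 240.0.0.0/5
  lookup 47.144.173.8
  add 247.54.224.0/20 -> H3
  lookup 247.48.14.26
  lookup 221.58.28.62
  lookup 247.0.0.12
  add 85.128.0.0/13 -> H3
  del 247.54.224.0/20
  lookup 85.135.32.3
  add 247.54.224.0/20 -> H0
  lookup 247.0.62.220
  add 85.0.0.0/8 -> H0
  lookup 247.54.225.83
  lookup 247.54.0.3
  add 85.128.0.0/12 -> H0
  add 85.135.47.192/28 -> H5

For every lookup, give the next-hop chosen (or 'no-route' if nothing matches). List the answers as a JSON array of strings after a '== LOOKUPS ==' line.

Process each operation:
  + 85.135.47.128/25 (H1) depth=25
  + 85.128.0.0/12 (H6) depth=12
  + 85.135.47.0/24 (H1) depth=24
  - 85.135.47.128/25 clear@25
  Q 85.128.0.0: descend 0101010110000 ; hops seen [H6] ; pick H6
  Q 238.245.40.10: descend ε ; hops seen [∅] ; pick no-route
  + 85.135.32.0/20 (H5) depth=20
  - 85.128.0.0/12 clear@12
  + 240.0.0.0/5 (H0) depth=5
  Q 240.1.1.201: descend 11110 ; hops seen [H0] ; pick H0
  + 247.0.0.0/8 (H5) depth=8
  Q 85.135.47.11: descend 010101011000011100101111 ; hops seen [H5,H1] ; pick H1
  + 247.48.0.0/13 (H4) depth=13
  + 85.135.47.0/24 (H6) depth=24
  Q 247.48.1.160: descend 1111011100110 ; hops seen [H0,H5,H4] ; pick H4
  Q 253.110.66.254: descend 1111 ; hops seen [∅] ; pick no-route
  Q 224.141.107.168: descend 111 ; hops seen [∅] ; pick no-route
  Q 247.49.128.135: descend 1111011100110 ; hops seen [H0,H5,H4] ; pick H4
  + 247.54.0.0/16 (H6) depth=16
  Q 85.135.32.4: descend 01010101100001110010 ; hops seen [H5] ; pick H5
  - 85.135.47.0/24 clear@24
  Q 85.135.33.252: descend 01010101100001110010 ; hops seen [H5] ; pick H5
  + 247.0.0.0/10 (H1) depth=10
  - 240.0.0.0/5 clear@5
  Q 47.144.173.8: descend 0 ; hops seen [∅] ; pick no-route
  + 247.54.224.0/20 (H3) depth=20
  Q 247.48.14.26: descend 1111011100110 ; hops seen [H5,H1,H4] ; pick H4
  Q 221.58.28.62: descend 11 ; hops seen [∅] ; pick no-route
  Q 247.0.0.12: descend 1111011100 ; hops seen [H5,H1] ; pick H1
  + 85.128.0.0/13 (H3) depth=13
  - 247.54.224.0/20 clear@20
  Q 85.135.32.3: descend 01010101100001110010 ; hops seen [H3,H5] ; pick H5
  + 247.54.224.0/20 (H0) depth=20
  Q 247.0.62.220: descend 1111011100 ; hops seen [H5,H1] ; pick H1
  + 85.0.0.0/8 (H0) depth=8
  Q 247.54.225.83: descend 11110111001101101110 ; hops seen [H5,H1,H4,H6,H0] ; pick H0
  Q 247.54.0.3: descend 1111011100110110 ; hops seen [H5,H1,H4,H6] ; pick H6
  + 85.128.0.0/12 (H0) depth=12
  + 85.135.47.192/28 (H5) depth=28

== LOOKUPS ==
["H6","no-route","H0","H1","H4","no-route","no-route","H4","H5","H5","no-route","H4","no-route","H1","H5","H1","H0","H6"]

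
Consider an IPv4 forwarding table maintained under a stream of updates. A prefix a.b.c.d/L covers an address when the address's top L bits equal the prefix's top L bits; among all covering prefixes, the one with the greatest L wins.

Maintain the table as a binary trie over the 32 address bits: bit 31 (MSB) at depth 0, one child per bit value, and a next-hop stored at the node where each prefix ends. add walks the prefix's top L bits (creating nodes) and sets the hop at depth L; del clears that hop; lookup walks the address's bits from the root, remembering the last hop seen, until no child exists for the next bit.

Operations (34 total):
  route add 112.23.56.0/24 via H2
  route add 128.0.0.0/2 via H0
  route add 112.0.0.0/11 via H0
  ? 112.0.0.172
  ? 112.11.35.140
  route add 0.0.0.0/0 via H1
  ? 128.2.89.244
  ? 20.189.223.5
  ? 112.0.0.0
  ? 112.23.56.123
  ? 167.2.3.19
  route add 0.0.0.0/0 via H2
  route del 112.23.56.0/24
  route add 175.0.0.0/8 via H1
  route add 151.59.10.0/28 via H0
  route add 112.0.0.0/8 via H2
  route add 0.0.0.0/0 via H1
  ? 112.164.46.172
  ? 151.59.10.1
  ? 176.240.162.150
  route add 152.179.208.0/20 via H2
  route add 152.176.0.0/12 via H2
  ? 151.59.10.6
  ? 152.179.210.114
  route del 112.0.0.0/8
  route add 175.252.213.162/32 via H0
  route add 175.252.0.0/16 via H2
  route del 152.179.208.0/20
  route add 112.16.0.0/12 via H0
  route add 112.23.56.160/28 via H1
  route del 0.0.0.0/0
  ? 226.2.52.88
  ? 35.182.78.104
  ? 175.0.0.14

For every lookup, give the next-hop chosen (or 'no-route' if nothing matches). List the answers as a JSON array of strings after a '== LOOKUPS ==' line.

Apply in order:
  add 112.23.56.0/24 -> H2 at depth 24
  add 128.0.0.0/2 -> H0 at depth 2
  add 112.0.0.0/11 -> H0 at depth 11
  lookup 112.0.0.172: bits 01110000000 walk d0:-→d1:-→d2:-→d3:-→d4:-→d5:-→d6:-→d7:-→d8:-→d9:-→d10:-→d11:H0 -> H0
  lookup 112.11.35.140: bits 01110000000 walk d0:-→d1:-→d2:-→d3:-→d4:-→d5:-→d6:-→d7:-→d8:-→d9:-→d10:-→d11:H0 -> H0
  add 0.0.0.0/0 -> H1 at depth 0
  lookup 128.2.89.244: bits 10 walk d0:H1→d1:-→d2:H0 -> H0
  lookup 20.189.223.5: bits 0 walk d0:H1→d1:- -> H1
  lookup 112.0.0.0: bits 01110000000 walk d0:H1→d1:-→d2:-→d3:-→d4:-→d5:-→d6:-→d7:-→d8:-→d9:-→d10:-→d11:H0 -> H0
  lookup 112.23.56.123: bits 011100000001011100111000 walk d0:H1→d1:-→d2:-→d3:-→d4:-→d5:-→d6:-→d7:-→d8:-→d9:-→d10:-→d11:H0→d12:-→d13:-→d14:-→d15:-→d16:-→d17:-→d18:-→d19:-→d20:-→d21:-→d22:-→d23:-→d24:H2 -> H2
  lookup 167.2.3.19: bits 10 walk d0:H1→d1:-→d2:H0 -> H0
  add 0.0.0.0/0 -> H2 at depth 0
  del 112.23.56.0/24 (clear depth 24)
  add 175.0.0.0/8 -> H1 at depth 8
  add 151.59.10.0/28 -> H0 at depth 28
  add 112.0.0.0/8 -> H2 at depth 8
  add 0.0.0.0/0 -> H1 at depth 0
  lookup 112.164.46.172: bits 01110000 walk d0:H1→d1:-→d2:-→d3:-→d4:-→d5:-→d6:-→d7:-→d8:H2 -> H2
  lookup 151.59.10.1: bits 1001011100111011000010100000 walk d0:H1→d1:-→d2:H0→d3:-→d4:-→d5:-→d6:-→d7:-→d8:-→d9:-→d10:-→d11:-→d12:-→d13:-→d14:-→d15:-→d16:-→d17:-→d18:-→d19:-→d20:-→d21:-→d22:-→d23:-→d24:-→d25:-→d26:-→d27:-→d28:H0 -> H0
  lookup 176.240.162.150: bits 101 walk d0:H1→d1:-→d2:H0→d3:- -> H0
  add 152.179.208.0/20 -> H2 at depth 20
  add 152.176.0.0/12 -> H2 at depth 12
  lookup 151.59.10.6: bits 1001011100111011000010100000 walk d0:H1→d1:-→d2:H0→d3:-→d4:-→d5:-→d6:-→d7:-→d8:-→d9:-→d10:-→d11:-→d12:-→d13:-→d14:-→d15:-→d16:-→d17:-→d18:-→d19:-→d20:-→d21:-→d22:-→d23:-→d24:-→d25:-→d26:-→d27:-→d28:H0 -> H0
  lookup 152.179.210.114: bits 10011000101100111101 walk d0:H1→d1:-→d2:H0→d3:-→d4:-→d5:-→d6:-→d7:-→d8:-→d9:-→d10:-→d11:-→d12:H2→d13:-→d14:-→d15:-→d16:-→d17:-→d18:-→d19:-→d20:H2 -> H2
  del 112.0.0.0/8 (clear depth 8)
  add 175.252.213.162/32 -> H0 at depth 32
  add 175.252.0.0/16 -> H2 at depth 16
  del 152.179.208.0/20 (clear depth 20)
  add 112.16.0.0/12 -> H0 at depth 12
  add 112.23.56.160/28 -> H1 at depth 28
  del 0.0.0.0/0 (clear depth 0)
  lookup 226.2.52.88: bits 1 walk d0:-→d1:- -> no-route
  lookup 35.182.78.104: bits 0 walk d0:-→d1:- -> no-route
  lookup 175.0.0.14: bits 10101111 walk d0:-→d1:-→d2:H0→d3:-→d4:-→d5:-→d6:-→d7:-→d8:H1 -> H1

== LOOKUPS ==
["H0","H0","H0","H1","H0","H2","H0","H2","H0","H0","H0","H2","no-route","no-route","H1"]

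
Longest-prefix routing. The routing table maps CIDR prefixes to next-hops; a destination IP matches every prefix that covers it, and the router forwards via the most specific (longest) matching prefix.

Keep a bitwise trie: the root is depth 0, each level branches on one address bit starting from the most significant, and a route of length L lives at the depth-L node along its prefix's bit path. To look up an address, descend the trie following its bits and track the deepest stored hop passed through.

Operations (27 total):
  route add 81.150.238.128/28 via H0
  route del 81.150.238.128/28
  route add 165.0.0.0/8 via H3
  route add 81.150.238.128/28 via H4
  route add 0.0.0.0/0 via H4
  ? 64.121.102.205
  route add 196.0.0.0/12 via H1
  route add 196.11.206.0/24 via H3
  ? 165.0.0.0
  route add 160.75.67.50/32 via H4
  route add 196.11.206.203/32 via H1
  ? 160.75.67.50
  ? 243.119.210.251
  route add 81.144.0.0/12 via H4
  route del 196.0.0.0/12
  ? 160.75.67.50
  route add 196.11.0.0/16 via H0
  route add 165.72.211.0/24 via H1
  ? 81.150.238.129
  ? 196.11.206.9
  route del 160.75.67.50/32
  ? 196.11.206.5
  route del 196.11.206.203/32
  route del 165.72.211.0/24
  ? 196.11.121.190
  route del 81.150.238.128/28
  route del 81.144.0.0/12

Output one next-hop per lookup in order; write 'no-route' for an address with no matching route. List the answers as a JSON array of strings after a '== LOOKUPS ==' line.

Apply in order:
  add 81.150.238.128/28 -> H0 at depth 28
  - 81.150.238.128/28 clear@28
  add 165.0.0.0/8 -> H3 at depth 8
  add 81.150.238.128/28 -> H4 at depth 28
  add 0.0.0.0/0 -> H4 at depth 0
  Q 64.121.102.205: descend 010 ; hops seen [H4] ; pick H4
  add 196.0.0.0/12 -> H1 at depth 12
  add 196.11.206.0/24 -> H3 at depth 24
  Q 165.0.0.0: descend 10100101 ; hops seen [H4,H3] ; pick H3
  add 160.75.67.50/32 -> H4 at depth 32
  add 196.11.206.203/32 -> H1 at depth 32
  Q 160.75.67.50: descend 10100000010010110100001100110010 ; hops seen [H4,H4] ; pick H4
  Q 243.119.210.251: descend 11 ; hops seen [H4] ; pick H4
  add 81.144.0.0/12 -> H4 at depth 12
  - 196.0.0.0/12 clear@12
  Q 160.75.67.50: descend 10100000010010110100001100110010 ; hops seen [H4,H4] ; pick H4
  add 196.11.0.0/16 -> H0 at depth 16
  add 165.72.211.0/24 -> H1 at depth 24
  Q 81.150.238.129: descend 0101000110010110111011101000 ; hops seen [H4,H4,H4] ; pick H4
  Q 196.11.206.9: descend 110001000000101111001110 ; hops seen [H4,H0,H3] ; pick H3
  - 160.75.67.50/32 clear@32
  Q 196.11.206.5: descend 110001000000101111001110 ; hops seen [H4,H0,H3] ; pick H3
  - 196.11.206.203/32 clear@32
  - 165.72.211.0/24 clear@24
  Q 196.11.121.190: descend 1100010000001011 ; hops seen [H4,H0] ; pick H0
  - 81.150.238.128/28 clear@28
  - 81.144.0.0/12 clear@12

== LOOKUPS ==
["H4","H3","H4","H4","H4","H4","H3","H3","H0"]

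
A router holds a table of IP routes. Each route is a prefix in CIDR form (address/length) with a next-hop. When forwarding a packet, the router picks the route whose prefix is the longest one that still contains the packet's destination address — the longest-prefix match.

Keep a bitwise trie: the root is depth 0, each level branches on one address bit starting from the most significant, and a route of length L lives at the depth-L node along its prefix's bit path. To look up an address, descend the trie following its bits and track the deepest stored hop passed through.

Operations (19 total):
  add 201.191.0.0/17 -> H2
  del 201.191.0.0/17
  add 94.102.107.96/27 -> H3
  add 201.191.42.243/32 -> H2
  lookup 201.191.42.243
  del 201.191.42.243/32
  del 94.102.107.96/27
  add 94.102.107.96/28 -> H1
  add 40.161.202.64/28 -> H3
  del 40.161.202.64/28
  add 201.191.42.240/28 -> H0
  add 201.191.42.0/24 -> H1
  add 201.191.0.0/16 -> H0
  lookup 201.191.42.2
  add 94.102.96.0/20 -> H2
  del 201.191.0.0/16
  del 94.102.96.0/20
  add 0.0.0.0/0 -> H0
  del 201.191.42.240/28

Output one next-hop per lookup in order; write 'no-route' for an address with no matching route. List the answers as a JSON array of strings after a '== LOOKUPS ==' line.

Apply in order:
  add 201.191.0.0/17 -> H2 at depth 17
  - 201.191.0.0/17 clear@17
  add 94.102.107.96/27 -> H3 at depth 27
  add 201.191.42.243/32 -> H2 at depth 32
  lookup 201.191.42.243: bits 11001001101111110010101011110011 walk d0:-→d1:-→d2:-→d3:-→d4:-→d5:-→d6:-→d7:-→d8:-→d9:-→d10:-→d11:-→d12:-→d13:-→d14:-→d15:-→d16:-→d17:-→d18:-→d19:-→d20:-→d21:-→d22:-→d23:-→d24:-→d25:-→d26:-→d27:-→d28:-→d29:-→d30:-→d31:-→d32:H2 -> H2
  - 201.191.42.243/32 clear@32
  - 94.102.107.96/27 clear@27
  add 94.102.107.96/28 -> H1 at depth 28
  add 40.161.202.64/28 -> H3 at depth 28
  - 40.161.202.64/28 clear@28
  add 201.191.42.240/28 -> H0 at depth 28
  add 201.191.42.0/24 -> H1 at depth 24
  add 201.191.0.0/16 -> H0 at depth 16
  lookup 201.191.42.2: bits 110010011011111100101010 walk d0:-→d1:-→d2:-→d3:-→d4:-→d5:-→d6:-→d7:-→d8:-→d9:-→d10:-→d11:-→d12:-→d13:-→d14:-→d15:-→d16:H0→d17:-→d18:-→d19:-→d20:-→d21:-→d22:-→d23:-→d24:H1 -> H1
  add 94.102.96.0/20 -> H2 at depth 20
  - 201.191.0.0/16 clear@16
  - 94.102.96.0/20 clear@20
  add 0.0.0.0/0 -> H0 at depth 0
  - 201.191.42.240/28 clear@28

== LOOKUPS ==
["H2","H1"]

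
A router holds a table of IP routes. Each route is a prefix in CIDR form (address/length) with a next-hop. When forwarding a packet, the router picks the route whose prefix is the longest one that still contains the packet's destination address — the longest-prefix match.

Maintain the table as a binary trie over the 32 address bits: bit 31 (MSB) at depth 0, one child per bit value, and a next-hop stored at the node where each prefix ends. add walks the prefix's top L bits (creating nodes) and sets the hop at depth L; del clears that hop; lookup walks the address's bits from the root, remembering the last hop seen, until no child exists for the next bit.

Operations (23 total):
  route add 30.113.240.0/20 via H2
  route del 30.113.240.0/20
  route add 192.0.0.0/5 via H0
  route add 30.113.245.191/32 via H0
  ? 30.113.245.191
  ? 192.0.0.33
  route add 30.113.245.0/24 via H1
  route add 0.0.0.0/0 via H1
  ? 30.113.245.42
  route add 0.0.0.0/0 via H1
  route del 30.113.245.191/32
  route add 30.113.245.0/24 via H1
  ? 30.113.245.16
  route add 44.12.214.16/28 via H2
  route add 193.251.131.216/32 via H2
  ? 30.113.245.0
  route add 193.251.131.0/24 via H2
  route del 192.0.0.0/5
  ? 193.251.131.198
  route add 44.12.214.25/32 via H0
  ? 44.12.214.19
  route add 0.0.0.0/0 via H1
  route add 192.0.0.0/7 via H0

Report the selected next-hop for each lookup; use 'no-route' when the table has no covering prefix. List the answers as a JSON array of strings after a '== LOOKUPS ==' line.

Trace:
  add 30.113.240.0/20 -> H2 at depth 20
  - 30.113.240.0/20 clear@20
  add 192.0.0.0/5 -> H0 at depth 5
  add 30.113.245.191/32 -> H0 at depth 32
  ? 30.113.245.191  path d0:-→d1:-→d2:-→d3:-→d4:-→d5:-→d6:-→d7:-→d8:-→d9:-→d10:-→d11:-→d12:-→d13:-→d14:-→d15:-→d16:-→d17:-→d18:-→d19:-→d20:-→d21:-→d22:-→d23:-→d24:-→d25:-→d26:-→d27:-→d28:-→d29:-→d30:-→d31:-→d32:H0  best=H0
  ? 192.0.0.33  path d0:-→d1:-→d2:-→d3:-→d4:-→d5:H0  best=H0
  add 30.113.245.0/24 -> H1 at depth 24
  add 0.0.0.0/0 -> H1 at depth 0
  ? 30.113.245.42  path d0:H1→d1:-→d2:-→d3:-→d4:-→d5:-→d6:-→d7:-→d8:-→d9:-→d10:-→d11:-→d12:-→d13:-→d14:-→d15:-→d16:-→d17:-→d18:-→d19:-→d20:-→d21:-→d22:-→d23:-→d24:H1  best=H1
  add 0.0.0.0/0 -> H1 at depth 0
  - 30.113.245.191/32 clear@32
  add 30.113.245.0/24 -> H1 at depth 24
  ? 30.113.245.16  path d0:H1→d1:-→d2:-→d3:-→d4:-→d5:-→d6:-→d7:-→d8:-→d9:-→d10:-→d11:-→d12:-→d13:-→d14:-→d15:-→d16:-→d17:-→d18:-→d19:-→d20:-→d21:-→d22:-→d23:-→d24:H1  best=H1
  add 44.12.214.16/28 -> H2 at depth 28
  add 193.251.131.216/32 -> H2 at depth 32
  ? 30.113.245.0  path d0:H1→d1:-→d2:-→d3:-→d4:-→d5:-→d6:-→d7:-→d8:-→d9:-→d10:-→d11:-→d12:-→d13:-→d14:-→d15:-→d16:-→d17:-→d18:-→d19:-→d20:-→d21:-→d22:-→d23:-→d24:H1  best=H1
  add 193.251.131.0/24 -> H2 at depth 24
  - 192.0.0.0/5 clear@5
  ? 193.251.131.198  path d0:H1→d1:-→d2:-→d3:-→d4:-→d5:-→d6:-→d7:-→d8:-→d9:-→d10:-→d11:-→d12:-→d13:-→d14:-→d15:-→d16:-→d17:-→d18:-→d19:-→d20:-→d21:-→d22:-→d23:-→d24:H2→d25:-→d26:-→d27:-  best=H2
  add 44.12.214.25/32 -> H0 at depth 32
  ? 44.12.214.19  path d0:H1→d1:-→d2:-→d3:-→d4:-→d5:-→d6:-→d7:-→d8:-→d9:-→d10:-→d11:-→d12:-→d13:-→d14:-→d15:-→d16:-→d17:-→d18:-→d19:-→d20:-→d21:-→d22:-→d23:-→d24:-→d25:-→d26:-→d27:-→d28:H2  best=H2
  add 0.0.0.0/0 -> H1 at depth 0
  add 192.0.0.0/7 -> H0 at depth 7

== LOOKUPS ==
["H0","H0","H1","H1","H1","H2","H2"]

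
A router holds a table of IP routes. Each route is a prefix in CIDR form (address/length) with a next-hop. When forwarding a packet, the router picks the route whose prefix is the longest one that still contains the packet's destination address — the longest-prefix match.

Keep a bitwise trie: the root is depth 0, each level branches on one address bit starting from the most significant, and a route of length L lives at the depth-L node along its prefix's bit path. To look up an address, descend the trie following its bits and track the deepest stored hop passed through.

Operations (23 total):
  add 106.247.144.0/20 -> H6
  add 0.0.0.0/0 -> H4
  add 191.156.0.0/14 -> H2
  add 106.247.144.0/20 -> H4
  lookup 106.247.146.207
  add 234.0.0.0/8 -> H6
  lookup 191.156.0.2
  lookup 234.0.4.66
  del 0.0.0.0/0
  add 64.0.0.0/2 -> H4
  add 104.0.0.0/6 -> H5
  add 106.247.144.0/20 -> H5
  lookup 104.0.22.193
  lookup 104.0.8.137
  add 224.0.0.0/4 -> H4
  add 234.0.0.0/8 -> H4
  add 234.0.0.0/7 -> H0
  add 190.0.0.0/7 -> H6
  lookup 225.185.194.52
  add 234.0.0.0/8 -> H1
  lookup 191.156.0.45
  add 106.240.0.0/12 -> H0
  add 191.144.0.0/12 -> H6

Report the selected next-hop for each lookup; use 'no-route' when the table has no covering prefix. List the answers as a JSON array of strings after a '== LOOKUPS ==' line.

Trace:
  + 106.247.144.0/20 (H6) depth=20
  + 0.0.0.0/0 (H4) depth=0
  + 191.156.0.0/14 (H2) depth=14
  + 106.247.144.0/20 (H4) depth=20
  lookup 106.247.146.207: bits 01101010111101111001 walk d0:H4→d1:-→d2:-→d3:-→d4:-→d5:-→d6:-→d7:-→d8:-→d9:-→d10:-→d11:-→d12:-→d13:-→d14:-→d15:-→d16:-→d17:-→d18:-→d19:-→d20:H4 -> H4
  + 234.0.0.0/8 (H6) depth=8
  lookup 191.156.0.2: bits 10111111100111 walk d0:H4→d1:-→d2:-→d3:-→d4:-→d5:-→d6:-→d7:-→d8:-→d9:-→d10:-→d11:-→d12:-→d13:-→d14:H2 -> H2
  lookup 234.0.4.66: bits 11101010 walk d0:H4→d1:-→d2:-→d3:-→d4:-→d5:-→d6:-→d7:-→d8:H6 -> H6
  - 0.0.0.0/0 clear@0
  + 64.0.0.0/2 (H4) depth=2
  + 104.0.0.0/6 (H5) depth=6
  + 106.247.144.0/20 (H5) depth=20
  lookup 104.0.22.193: bits 011010 walk d0:-→d1:-→d2:H4→d3:-→d4:-→d5:-→d6:H5 -> H5
  lookup 104.0.8.137: bits 011010 walk d0:-→d1:-→d2:H4→d3:-→d4:-→d5:-→d6:H5 -> H5
  + 224.0.0.0/4 (H4) depth=4
  + 234.0.0.0/8 (H4) depth=8
  + 234.0.0.0/7 (H0) depth=7
  + 190.0.0.0/7 (H6) depth=7
  lookup 225.185.194.52: bits 1110 walk d0:-→d1:-→d2:-→d3:-→d4:H4 -> H4
  + 234.0.0.0/8 (H1) depth=8
  lookup 191.156.0.45: bits 10111111100111 walk d0:-→d1:-→d2:-→d3:-→d4:-→d5:-→d6:-→d7:H6→d8:-→d9:-→d10:-→d11:-→d12:-→d13:-→d14:H2 -> H2
  + 106.240.0.0/12 (H0) depth=12
  + 191.144.0.0/12 (H6) depth=12

== LOOKUPS ==
["H4","H2","H6","H5","H5","H4","H2"]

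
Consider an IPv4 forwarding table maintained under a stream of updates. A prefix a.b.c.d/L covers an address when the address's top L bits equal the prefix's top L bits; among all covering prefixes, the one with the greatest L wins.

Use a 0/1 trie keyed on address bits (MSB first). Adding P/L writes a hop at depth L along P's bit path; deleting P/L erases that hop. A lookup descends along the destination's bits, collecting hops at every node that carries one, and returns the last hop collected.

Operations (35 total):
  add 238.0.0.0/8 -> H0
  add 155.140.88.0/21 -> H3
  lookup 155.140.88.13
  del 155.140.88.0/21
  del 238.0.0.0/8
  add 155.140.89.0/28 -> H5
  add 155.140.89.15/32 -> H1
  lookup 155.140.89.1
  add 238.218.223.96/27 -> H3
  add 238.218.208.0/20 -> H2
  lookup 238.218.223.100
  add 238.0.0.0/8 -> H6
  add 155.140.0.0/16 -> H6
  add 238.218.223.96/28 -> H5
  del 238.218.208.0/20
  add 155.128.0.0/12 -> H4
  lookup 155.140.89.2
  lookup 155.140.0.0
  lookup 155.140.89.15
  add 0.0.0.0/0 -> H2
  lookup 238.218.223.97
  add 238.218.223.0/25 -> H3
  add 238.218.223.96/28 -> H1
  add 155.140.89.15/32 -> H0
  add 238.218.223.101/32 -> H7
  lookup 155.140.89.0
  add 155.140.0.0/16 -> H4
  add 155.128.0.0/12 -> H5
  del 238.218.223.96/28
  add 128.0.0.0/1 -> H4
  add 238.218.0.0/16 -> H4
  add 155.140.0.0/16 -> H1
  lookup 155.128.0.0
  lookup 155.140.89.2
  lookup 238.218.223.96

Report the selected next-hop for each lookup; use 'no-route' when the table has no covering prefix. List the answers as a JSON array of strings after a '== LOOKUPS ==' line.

Trace:
  add 238.0.0.0/8 -> H0 at depth 8
  add 155.140.88.0/21 -> H3 at depth 21
  ? 155.140.88.13  path d0:-→d1:-→d2:-→d3:-→d4:-→d5:-→d6:-→d7:-→d8:-→d9:-→d10:-→d11:-→d12:-→d13:-→d14:-→d15:-→d16:-→d17:-→d18:-→d19:-→d20:-→d21:H3  best=H3
  - 155.140.88.0/21 clear@21
  - 238.0.0.0/8 clear@8
  add 155.140.89.0/28 -> H5 at depth 28
  add 155.140.89.15/32 -> H1 at depth 32
  ? 155.140.89.1  path d0:-→d1:-→d2:-→d3:-→d4:-→d5:-→d6:-→d7:-→d8:-→d9:-→d10:-→d11:-→d12:-→d13:-→d14:-→d15:-→d16:-→d17:-→d18:-→d19:-→d20:-→d21:-→d22:-→d23:-→d24:-→d25:-→d26:-→d27:-→d28:H5  best=H5
  add 238.218.223.96/27 -> H3 at depth 27
  add 238.218.208.0/20 -> H2 at depth 20
  ? 238.218.223.100  path d0:-→d1:-→d2:-→d3:-→d4:-→d5:-→d6:-→d7:-→d8:-→d9:-→d10:-→d11:-→d12:-→d13:-→d14:-→d15:-→d16:-→d17:-→d18:-→d19:-→d20:H2→d21:-→d22:-→d23:-→d24:-→d25:-→d26:-→d27:H3  best=H3
  add 238.0.0.0/8 -> H6 at depth 8
  add 155.140.0.0/16 -> H6 at depth 16
  add 238.218.223.96/28 -> H5 at depth 28
  - 238.218.208.0/20 clear@20
  add 155.128.0.0/12 -> H4 at depth 12
  ? 155.140.89.2  path d0:-→d1:-→d2:-→d3:-→d4:-→d5:-→d6:-→d7:-→d8:-→d9:-→d10:-→d11:-→d12:H4→d13:-→d14:-→d15:-→d16:H6→d17:-→d18:-→d19:-→d20:-→d21:-→d22:-→d23:-→d24:-→d25:-→d26:-→d27:-→d28:H5  best=H5
  ? 155.140.0.0  path d0:-→d1:-→d2:-→d3:-→d4:-→d5:-→d6:-→d7:-→d8:-→d9:-→d10:-→d11:-→d12:H4→d13:-→d14:-→d15:-→d16:H6→d17:-  best=H6
  ? 155.140.89.15  path d0:-→d1:-→d2:-→d3:-→d4:-→d5:-→d6:-→d7:-→d8:-→d9:-→d10:-→d11:-→d12:H4→d13:-→d14:-→d15:-→d16:H6→d17:-→d18:-→d19:-→d20:-→d21:-→d22:-→d23:-→d24:-→d25:-→d26:-→d27:-→d28:H5→d29:-→d30:-→d31:-→d32:H1  best=H1
  add 0.0.0.0/0 -> H2 at depth 0
  ? 238.218.223.97  path d0:H2→d1:-→d2:-→d3:-→d4:-→d5:-→d6:-→d7:-→d8:H6→d9:-→d10:-→d11:-→d12:-→d13:-→d14:-→d15:-→d16:-→d17:-→d18:-→d19:-→d20:-→d21:-→d22:-→d23:-→d24:-→d25:-→d26:-→d27:H3→d28:H5  best=H5
  add 238.218.223.0/25 -> H3 at depth 25
  add 238.218.223.96/28 -> H1 at depth 28
  add 155.140.89.15/32 -> H0 at depth 32
  add 238.218.223.101/32 -> H7 at depth 32
  ? 155.140.89.0  path d0:H2→d1:-→d2:-→d3:-→d4:-→d5:-→d6:-→d7:-→d8:-→d9:-→d10:-→d11:-→d12:H4→d13:-→d14:-→d15:-→d16:H6→d17:-→d18:-→d19:-→d20:-→d21:-→d22:-→d23:-→d24:-→d25:-→d26:-→d27:-→d28:H5  best=H5
  add 155.140.0.0/16 -> H4 at depth 16
  add 155.128.0.0/12 -> H5 at depth 12
  - 238.218.223.96/28 clear@28
  add 128.0.0.0/1 -> H4 at depth 1
  add 238.218.0.0/16 -> H4 at depth 16
  add 155.140.0.0/16 -> H1 at depth 16
  ? 155.128.0.0  path d0:H2→d1:H4→d2:-→d3:-→d4:-→d5:-→d6:-→d7:-→d8:-→d9:-→d10:-→d11:-→d12:H5  best=H5
  ? 155.140.89.2  path d0:H2→d1:H4→d2:-→d3:-→d4:-→d5:-→d6:-→d7:-→d8:-→d9:-→d10:-→d11:-→d12:H5→d13:-→d14:-→d15:-→d16:H1→d17:-→d18:-→d19:-→d20:-→d21:-→d22:-→d23:-→d24:-→d25:-→d26:-→d27:-→d28:H5  best=H5
  ? 238.218.223.96  path d0:H2→d1:H4→d2:-→d3:-→d4:-→d5:-→d6:-→d7:-→d8:H6→d9:-→d10:-→d11:-→d12:-→d13:-→d14:-→d15:-→d16:H4→d17:-→d18:-→d19:-→d20:-→d21:-→d22:-→d23:-→d24:-→d25:H3→d26:-→d27:H3→d28:-→d29:-  best=H3

== LOOKUPS ==
["H3","H5","H3","H5","H6","H1","H5","H5","H5","H5","H3"]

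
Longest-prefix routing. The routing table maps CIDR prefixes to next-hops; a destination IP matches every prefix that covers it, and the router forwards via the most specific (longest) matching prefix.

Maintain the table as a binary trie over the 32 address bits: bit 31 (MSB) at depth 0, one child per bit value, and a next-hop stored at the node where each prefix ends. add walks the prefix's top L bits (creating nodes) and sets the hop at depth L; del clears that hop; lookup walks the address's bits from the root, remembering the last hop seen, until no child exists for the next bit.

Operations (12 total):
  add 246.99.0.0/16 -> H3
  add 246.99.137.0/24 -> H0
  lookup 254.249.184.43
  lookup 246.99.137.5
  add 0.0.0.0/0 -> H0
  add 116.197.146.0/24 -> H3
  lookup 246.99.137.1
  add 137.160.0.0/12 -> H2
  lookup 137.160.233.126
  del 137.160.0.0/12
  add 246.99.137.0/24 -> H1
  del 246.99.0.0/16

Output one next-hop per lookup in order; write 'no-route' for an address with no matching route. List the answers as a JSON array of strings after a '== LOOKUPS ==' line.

Apply in order:
  add 246.99.0.0/16 -> H3 at depth 16
  add 246.99.137.0/24 -> H0 at depth 24
  lookup 254.249.184.43: bits 1111 walk d0:-→d1:-→d2:-→d3:-→d4:- -> no-route
  lookup 246.99.137.5: bits 111101100110001110001001 walk d0:-→d1:-→d2:-→d3:-→d4:-→d5:-→d6:-→d7:-→d8:-→d9:-→d10:-→d11:-→d12:-→d13:-→d14:-→d15:-→d16:H3→d17:-→d18:-→d19:-→d20:-→d21:-→d22:-→d23:-→d24:H0 -> H0
  add 0.0.0.0/0 -> H0 at depth 0
  add 116.197.146.0/24 -> H3 at depth 24
  lookup 246.99.137.1: bits 111101100110001110001001 walk d0:H0→d1:-→d2:-→d3:-→d4:-→d5:-→d6:-→d7:-→d8:-→d9:-→d10:-→d11:-→d12:-→d13:-→d14:-→d15:-→d16:H3→d17:-→d18:-→d19:-→d20:-→d21:-→d22:-→d23:-→d24:H0 -> H0
  add 137.160.0.0/12 -> H2 at depth 12
  lookup 137.160.233.126: bits 100010011010 walk d0:H0→d1:-→d2:-→d3:-→d4:-→d5:-→d6:-→d7:-→d8:-→d9:-→d10:-→d11:-→d12:H2 -> H2
  del 137.160.0.0/12 (clear depth 12)
  add 246.99.137.0/24 -> H1 at depth 24
  del 246.99.0.0/16 (clear depth 16)

== LOOKUPS ==
["no-route","H0","H0","H2"]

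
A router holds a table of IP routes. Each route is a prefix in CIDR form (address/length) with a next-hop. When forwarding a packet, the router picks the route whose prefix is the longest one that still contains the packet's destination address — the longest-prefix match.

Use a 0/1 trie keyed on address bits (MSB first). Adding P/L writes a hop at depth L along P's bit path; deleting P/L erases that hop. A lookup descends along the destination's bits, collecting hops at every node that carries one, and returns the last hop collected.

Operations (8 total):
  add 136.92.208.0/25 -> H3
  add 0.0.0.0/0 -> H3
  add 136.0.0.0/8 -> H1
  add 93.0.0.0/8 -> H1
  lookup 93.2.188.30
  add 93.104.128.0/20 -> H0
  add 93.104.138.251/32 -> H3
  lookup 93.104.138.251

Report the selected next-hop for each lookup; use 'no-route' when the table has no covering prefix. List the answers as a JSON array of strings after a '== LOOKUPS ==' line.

Process each operation:
  + 136.92.208.0/25 (H3) depth=25
  + 0.0.0.0/0 (H3) depth=0
  + 136.0.0.0/8 (H1) depth=8
  + 93.0.0.0/8 (H1) depth=8
  lookup 93.2.188.30: bits 01011101 walk d0:H3→d1:-→d2:-→d3:-→d4:-→d5:-→d6:-→d7:-→d8:H1 -> H1
  + 93.104.128.0/20 (H0) depth=20
  + 93.104.138.251/32 (H3) depth=32
  lookup 93.104.138.251: bits 01011101011010001000101011111011 walk d0:H3→d1:-→d2:-→d3:-→d4:-→d5:-→d6:-→d7:-→d8:H1→d9:-→d10:-→d11:-→d12:-→d13:-→d14:-→d15:-→d16:-→d17:-→d18:-→d19:-→d20:H0→d21:-→d22:-→d23:-→d24:-→d25:-→d26:-→d27:-→d28:-→d29:-→d30:-→d31:-→d32:H3 -> H3

== LOOKUPS ==
["H1","H3"]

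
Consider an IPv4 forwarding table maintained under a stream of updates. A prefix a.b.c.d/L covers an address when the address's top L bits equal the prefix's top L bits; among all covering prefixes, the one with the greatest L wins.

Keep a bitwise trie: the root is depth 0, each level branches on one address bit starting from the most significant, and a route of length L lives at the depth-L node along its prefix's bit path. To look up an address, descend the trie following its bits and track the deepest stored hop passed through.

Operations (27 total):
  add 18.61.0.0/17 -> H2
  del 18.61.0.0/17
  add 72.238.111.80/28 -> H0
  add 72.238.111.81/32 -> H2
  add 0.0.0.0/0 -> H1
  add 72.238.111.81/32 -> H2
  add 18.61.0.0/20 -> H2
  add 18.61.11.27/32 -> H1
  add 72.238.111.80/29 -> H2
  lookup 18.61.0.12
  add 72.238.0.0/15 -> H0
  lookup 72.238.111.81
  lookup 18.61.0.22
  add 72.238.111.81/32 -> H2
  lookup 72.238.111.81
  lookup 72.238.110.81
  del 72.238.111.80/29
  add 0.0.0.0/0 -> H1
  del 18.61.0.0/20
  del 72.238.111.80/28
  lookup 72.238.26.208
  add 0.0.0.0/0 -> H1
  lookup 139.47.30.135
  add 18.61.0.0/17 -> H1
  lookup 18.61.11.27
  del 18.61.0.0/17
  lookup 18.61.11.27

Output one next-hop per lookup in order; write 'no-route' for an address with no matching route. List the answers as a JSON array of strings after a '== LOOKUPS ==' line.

Apply in order:
  add 18.61.0.0/17 -> H2 at depth 17
  - 18.61.0.0/17 clear@17
  add 72.238.111.80/28 -> H0 at depth 28
  add 72.238.111.81/32 -> H2 at depth 32
  add 0.0.0.0/0 -> H1 at depth 0
  add 72.238.111.81/32 -> H2 at depth 32
  add 18.61.0.0/20 -> H2 at depth 20
  add 18.61.11.27/32 -> H1 at depth 32
  add 72.238.111.80/29 -> H2 at depth 29
  lookup 18.61.0.12: bits 00010010001111010000 walk d0:H1→d1:-→d2:-→d3:-→d4:-→d5:-→d6:-→d7:-→d8:-→d9:-→d10:-→d11:-→d12:-→d13:-→d14:-→d15:-→d16:-→d17:-→d18:-→d19:-→d20:H2 -> H2
  add 72.238.0.0/15 -> H0 at depth 15
  lookup 72.238.111.81: bits 01001000111011100110111101010001 walk d0:H1→d1:-→d2:-→d3:-→d4:-→d5:-→d6:-→d7:-→d8:-→d9:-→d10:-→d11:-→d12:-→d13:-→d14:-→d15:H0→d16:-→d17:-→d18:-→d19:-→d20:-→d21:-→d22:-→d23:-→d24:-→d25:-→d26:-→d27:-→d28:H0→d29:H2→d30:-→d31:-→d32:H2 -> H2
  lookup 18.61.0.22: bits 00010010001111010000 walk d0:H1→d1:-→d2:-→d3:-→d4:-→d5:-→d6:-→d7:-→d8:-→d9:-→d10:-→d11:-→d12:-→d13:-→d14:-→d15:-→d16:-→d17:-→d18:-→d19:-→d20:H2 -> H2
  add 72.238.111.81/32 -> H2 at depth 32
  lookup 72.238.111.81: bits 01001000111011100110111101010001 walk d0:H1→d1:-→d2:-→d3:-→d4:-→d5:-→d6:-→d7:-→d8:-→d9:-→d10:-→d11:-→d12:-→d13:-→d14:-→d15:H0→d16:-→d17:-→d18:-→d19:-→d20:-→d21:-→d22:-→d23:-→d24:-→d25:-→d26:-→d27:-→d28:H0→d29:H2→d30:-→d31:-→d32:H2 -> H2
  lookup 72.238.110.81: bits 01001000111011100110111 walk d0:H1→d1:-→d2:-→d3:-→d4:-→d5:-→d6:-→d7:-→d8:-→d9:-→d10:-→d11:-→d12:-→d13:-→d14:-→d15:H0→d16:-→d17:-→d18:-→d19:-→d20:-→d21:-→d22:-→d23:- -> H0
  - 72.238.111.80/29 clear@29
  add 0.0.0.0/0 -> H1 at depth 0
  - 18.61.0.0/20 clear@20
  - 72.238.111.80/28 clear@28
  lookup 72.238.26.208: bits 01001000111011100 walk d0:H1→d1:-→d2:-→d3:-→d4:-→d5:-→d6:-→d7:-→d8:-→d9:-→d10:-→d11:-→d12:-→d13:-→d14:-→d15:H0→d16:-→d17:- -> H0
  add 0.0.0.0/0 -> H1 at depth 0
  lookup 139.47.30.135: bits ε walk d0:H1 -> H1
  add 18.61.0.0/17 -> H1 at depth 17
  lookup 18.61.11.27: bits 00010010001111010000101100011011 walk d0:H1→d1:-→d2:-→d3:-→d4:-→d5:-→d6:-→d7:-→d8:-→d9:-→d10:-→d11:-→d12:-→d13:-→d14:-→d15:-→d16:-→d17:H1→d18:-→d19:-→d20:-→d21:-→d22:-→d23:-→d24:-→d25:-→d26:-→d27:-→d28:-→d29:-→d30:-→d31:-→d32:H1 -> H1
  - 18.61.0.0/17 clear@17
  lookup 18.61.11.27: bits 00010010001111010000101100011011 walk d0:H1→d1:-→d2:-→d3:-→d4:-→d5:-→d6:-→d7:-→d8:-→d9:-→d10:-→d11:-→d12:-→d13:-→d14:-→d15:-→d16:-→d17:-→d18:-→d19:-→d20:-→d21:-→d22:-→d23:-→d24:-→d25:-→d26:-→d27:-→d28:-→d29:-→d30:-→d31:-→d32:H1 -> H1

== LOOKUPS ==
["H2","H2","H2","H2","H0","H0","H1","H1","H1"]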